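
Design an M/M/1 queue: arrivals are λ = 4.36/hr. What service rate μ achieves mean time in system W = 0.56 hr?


W = 1/(μ−λ) ⇒ μ − λ = 1/W = 1/0.56 = 1.7857
μ = λ + 1/W = 4.36 + 1.7857 = 6.1457 per hr

Final: 6.1457 /hr


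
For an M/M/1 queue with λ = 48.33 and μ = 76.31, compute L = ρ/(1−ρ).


ρ = λ/μ = 48.33/76.31 = 0.6333
L = ρ/(1−ρ) = 0.6333/(1 − 0.6333) = 0.6333/0.3667 = 1.7273

Final: 1.7273


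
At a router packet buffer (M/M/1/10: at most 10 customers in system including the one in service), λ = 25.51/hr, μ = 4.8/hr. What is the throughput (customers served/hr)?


ρ = 5.3146; P_K = (1−ρ)ρ^10/(1−ρ^11) = 0.811839
λ_eff = λ(1 − P_K) = 25.51·(1 − 0.811839) = 25.51·0.188161 = 4.8000 /hr

Final: 4.8000 /hr


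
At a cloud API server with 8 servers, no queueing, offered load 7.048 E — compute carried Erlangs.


B(8,7.048) = 0.181582 (Erlang-B)
Carried load = a(1 − B) = 7.048·(1 − 0.181582) = 7.048·0.818418 = 5.7682 E

Final: 5.7682 Erlangs


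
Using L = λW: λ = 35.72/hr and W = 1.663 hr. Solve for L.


L = λW = 35.72·1.663 = 59.4024

Final: 59.4024


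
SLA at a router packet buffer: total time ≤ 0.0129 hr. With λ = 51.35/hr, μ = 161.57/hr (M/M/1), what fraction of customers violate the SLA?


W ~ Exponential(μ−λ) for M/M/1.
μ − λ = 161.57 − 51.35 = 110.2200
P(W > t) = e^{−(μ−λ)t} = e^{−1.4218} = 0.241270

Final: 0.241270


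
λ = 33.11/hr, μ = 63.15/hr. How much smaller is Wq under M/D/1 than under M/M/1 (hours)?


ρ = 33.11/63.15 = 0.5243
Wq(M/M/1) = ρ/(μ−λ) = 0.5243/30.04 = 0.01745 hr
Wq(M/D/1) = ρ/(2(μ−λ)) = 0.008727 hr
Savings = 0.01745 − 0.008727 = 0.008727 hr

Final: 0.008727 hr


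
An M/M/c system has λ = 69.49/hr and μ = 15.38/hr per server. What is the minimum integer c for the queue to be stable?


Stability requires cμ > λ ⇔ c > λ/μ.
λ/μ = 69.49/15.38 = 4.5182
Minimum integer c = ⌊4.5182⌋ + 1 = 5
Check: 5·15.38 = 76.90 > 69.49, while 4·15.38 = 61.52 ≤ 69.49

Final: 5 servers


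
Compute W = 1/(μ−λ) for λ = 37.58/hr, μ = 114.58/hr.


W = 1/(μ−λ) = 1/(114.58 − 37.58) = 1/77.00 = 0.01299 hr

Final: 0.01299 hr


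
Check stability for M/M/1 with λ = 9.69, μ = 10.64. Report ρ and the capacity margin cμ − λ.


Total capacity cμ = 1·10.64 = 10.64/hr
ρ = λ/(cμ) = 9.69/10.64 = 0.9107
Stable ⇔ ρ < 1: YES
Spare capacity = cμ − λ = 10.64 − 9.69 = 0.95/hr

Final: ρ = 0.9107; stable; margin = 0.95/hr


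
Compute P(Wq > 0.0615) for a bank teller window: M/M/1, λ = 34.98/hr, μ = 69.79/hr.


ρ = 34.98/69.79 = 0.5012
P(Wq > t) = ρ·e^{−(μ−λ)t} = 0.5012·e^{−2.1408}
= 0.5012·0.117559 = 0.058923

Final: 0.058923


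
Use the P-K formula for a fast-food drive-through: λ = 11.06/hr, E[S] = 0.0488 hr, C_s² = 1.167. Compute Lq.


ρ = λ·E[S] = 11.06·0.0488 = 0.5397
Lq = ρ²(1+C_s²)/(2(1−ρ)) = 0.2913·(1+1.167)/(2·0.4603)
= 0.2913·2.1670/0.9205 = 0.68575

Final: 0.68575


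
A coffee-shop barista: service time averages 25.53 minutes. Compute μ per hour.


μ = 1/(service time) in consistent units.
1 hour = 60 min, so μ = 60/25.53 = 2.3502 per hour

Final: 2.3502 /hr


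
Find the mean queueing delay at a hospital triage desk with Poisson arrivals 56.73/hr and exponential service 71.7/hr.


ρ = 56.73/71.7 = 0.7912
Wq = ρ/(μ−λ) = 0.7912/(71.7 − 56.73) = 0.7912/14.97 = 0.05285 hr

Final: 0.05285 hr


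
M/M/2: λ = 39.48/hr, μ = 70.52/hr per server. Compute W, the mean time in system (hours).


a = 0.5598; ρ = 0.2799; P₀ = 0.562597
Lq = P₀·a^c·ρ/(c!(1−ρ)²) = 0.04760
Wq = Lq/λ = 0.04760/39.48 = 0.001206 hr
W = Wq + 1/μ = 0.001206 + 0.01418 = 0.01539 hr

Final: 0.01539 hr


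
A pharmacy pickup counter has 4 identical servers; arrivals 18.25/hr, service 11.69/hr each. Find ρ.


ρ = λ/(cμ) = 18.25/(4·11.69) = 18.25/46.76 = 0.3903

Final: 0.3903


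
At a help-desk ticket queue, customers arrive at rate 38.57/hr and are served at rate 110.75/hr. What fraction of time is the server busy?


ρ = λ/μ = 38.57/110.75 = 0.3483

Final: 0.3483


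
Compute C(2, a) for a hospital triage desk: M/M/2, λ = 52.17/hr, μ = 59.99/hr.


a = λ/μ = 0.8696; ρ = a/2 = 0.4348
P₀ = 0.393901 (from M/M/c formula)
C(c,a) = [a^c/(c!(1−ρ))]·P₀ = [0.75628/(2·0.5652)]·0.393901
= 0.66907·0.393901 = 0.263546

Final: 0.263546


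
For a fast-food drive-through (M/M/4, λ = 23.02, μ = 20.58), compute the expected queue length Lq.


a = λ/μ = 1.1186; ρ = a/4 = 0.2796
P₀ = 0.325950
Lq = P₀·a^c·ρ / (c!·(1−ρ)²) = 0.325950·1.56545·0.2796/(24·0.51892)
= 0.01146

Final: 0.01146


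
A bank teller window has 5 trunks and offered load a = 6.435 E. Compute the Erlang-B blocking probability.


B(c,a) = (a^c/c!) / Σ_{k=0}^{c} a^k/k!
a^5/5! = 91.952070
Σ terms (k=0..5): 1.00000 + 6.43500 + 20.70461 + 44.41139 + 71.44683 + 91.95207 = 235.949906
B = 91.952070/235.949906 = 0.389710

Final: 0.389710


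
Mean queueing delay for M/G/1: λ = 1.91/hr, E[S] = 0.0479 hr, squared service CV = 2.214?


ρ = λ·E[S] = 1.91·0.0479 = 0.09149
E[S²] = E[S]²(1+C_s²) = 0.0479²·(1+2.214) = 0.007374
Wq = λ·E[S²]/(2(1−ρ)) = 1.91·0.007374/(2·0.9085) = 0.007752 hr

Final: 0.007752 hr


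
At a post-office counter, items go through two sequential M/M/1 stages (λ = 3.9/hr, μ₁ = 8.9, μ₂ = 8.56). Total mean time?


Each node sees arrival rate λ = 3.9/hr (tandem ⇒ throughput preserved).
W₁ = 1/(μ₁−λ) = 1/(8.9−3.9) = 0.20000 hr
W₂ = 1/(μ₂−λ) = 1/(8.56−3.9) = 0.21459 hr
W_total = W₁ + W₂ = 0.20000 + 0.21459 = 0.41459 hr

Final: 0.41459 hr


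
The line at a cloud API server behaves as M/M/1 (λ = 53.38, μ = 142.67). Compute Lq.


ρ = 53.38/142.67 = 0.3742
Lq = ρ²/(1−ρ) = 0.1400/0.6258 = 0.2237

Final: 0.2237


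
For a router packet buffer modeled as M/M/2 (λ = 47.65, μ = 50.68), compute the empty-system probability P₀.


a = λ/μ = 47.65/50.68 = 0.9402; ρ = a/c = 0.4701
Σ_{k=0}^{1} a^k/k! (terms k=0..1) = 1.00000 + 0.94021 = 1.94021
Tail: a^2/(2!(1−ρ)) = 0.88400/(2·0.5299) = 0.83413
P₀ = 1/(1.94021 + 0.83413) = 1/2.77434 = 0.360446

Final: 0.360446


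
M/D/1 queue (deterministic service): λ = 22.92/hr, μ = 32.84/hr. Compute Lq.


ρ = 22.92/32.84 = 0.6979
M/D/1: Lq = ρ²/(2(1−ρ)) = 0.4871/(2·0.3021) = 0.80628

Final: 0.80628


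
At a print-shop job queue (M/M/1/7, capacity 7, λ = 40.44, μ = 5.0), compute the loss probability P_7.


ρ = λ/μ = 40.44/5.0 = 8.0880
P_K = (1−ρ)ρ^K/(1−ρ^(K+1)) = (-7.0880·2264060.344831)/(1 − 18311720.068991)
= -16047659.724160/-18311719.068991 = 0.876360

Final: 0.876360


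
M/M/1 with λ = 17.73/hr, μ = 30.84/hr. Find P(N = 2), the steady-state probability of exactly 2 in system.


ρ = 17.73/30.84 = 0.5749
P_n = (1−ρ)·ρ^n = (1 − 0.5749)·0.5749^2 = 0.4251·0.330513 = 0.140500

Final: 0.140500


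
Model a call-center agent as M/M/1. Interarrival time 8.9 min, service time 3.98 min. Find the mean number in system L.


λ = 60/8.9 = 6.7416 /hr
μ = 60/3.98 = 15.0754 /hr
ρ = λ/μ = 6.7416/15.0754 = 0.4472
L = ρ/(1−ρ) = 0.4472/0.5528 = 0.8089

Final: 0.8089


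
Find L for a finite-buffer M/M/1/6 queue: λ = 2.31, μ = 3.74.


ρ = 2.31/3.74 = 0.6176
L = ρ[1 − (K+1)ρ^K + Kρ^(K+1)] / [(1−ρ)(1−ρ^(K+1))]
Numerator: 0.6176·(1 − 7·0.055519 + 6·0.034291) = 0.504688
Denominator: (0.3824)·(0.965709) = 0.369242
L = 0.504688/0.369242 = 1.3668

Final: 1.3668


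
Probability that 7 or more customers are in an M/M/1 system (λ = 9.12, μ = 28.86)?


ρ = 9.12/28.86 = 0.3160
P(N ≥ n) = ρ^n = 0.3160^7 = 0.0003147

Final: 0.0003147


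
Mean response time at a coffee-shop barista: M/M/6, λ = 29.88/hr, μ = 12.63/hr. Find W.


a = 2.3658; ρ = 0.3943; P₀ = 0.093492
Lq = P₀·a^c·ρ/(c!(1−ρ)²) = 0.02447
Wq = Lq/λ = 0.02447/29.88 = 0.0008189 hr
W = Wq + 1/μ = 0.0008189 + 0.07918 = 0.08000 hr

Final: 0.08000 hr


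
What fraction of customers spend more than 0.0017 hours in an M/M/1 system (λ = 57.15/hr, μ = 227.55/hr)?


W ~ Exponential(μ−λ) for M/M/1.
μ − λ = 227.55 − 57.15 = 170.4000
P(W > t) = e^{−(μ−λ)t} = e^{−0.2897} = 0.748503

Final: 0.748503


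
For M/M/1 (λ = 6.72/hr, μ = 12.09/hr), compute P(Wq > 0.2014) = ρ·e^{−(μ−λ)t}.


ρ = 6.72/12.09 = 0.5558
P(Wq > t) = ρ·e^{−(μ−λ)t} = 0.5558·e^{−1.0815}
= 0.5558·0.339080 = 0.188471

Final: 0.188471


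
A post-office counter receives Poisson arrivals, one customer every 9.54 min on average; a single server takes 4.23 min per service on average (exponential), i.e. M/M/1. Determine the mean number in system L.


λ = 60/9.54 = 6.2893 /hr
μ = 60/4.23 = 14.1844 /hr
ρ = λ/μ = 6.2893/14.1844 = 0.4434
L = ρ/(1−ρ) = 0.4434/0.5566 = 0.7966

Final: 0.7966


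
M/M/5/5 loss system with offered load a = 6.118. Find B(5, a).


B(c,a) = (a^c/c!) / Σ_{k=0}^{c} a^k/k!
a^5/5! = 71.427610
Σ terms (k=0..5): 1.00000 + 6.11800 + 18.71496 + 38.16605 + 58.37497 + 71.42761 = 193.801585
B = 71.427610/193.801585 = 0.368561

Final: 0.368561


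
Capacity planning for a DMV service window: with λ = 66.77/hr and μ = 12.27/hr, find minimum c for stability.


Stability requires cμ > λ ⇔ c > λ/μ.
λ/μ = 66.77/12.27 = 5.4417
Minimum integer c = ⌊5.4417⌋ + 1 = 6
Check: 6·12.27 = 73.62 > 66.77, while 5·12.27 = 61.35 ≤ 66.77

Final: 6 servers


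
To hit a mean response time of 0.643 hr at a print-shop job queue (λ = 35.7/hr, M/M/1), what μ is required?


W = 1/(μ−λ) ⇒ μ − λ = 1/W = 1/0.643 = 1.5552
μ = λ + 1/W = 35.7 + 1.5552 = 37.2552 per hr

Final: 37.2552 /hr


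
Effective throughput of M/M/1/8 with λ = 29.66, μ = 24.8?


ρ = 1.1960; P_K = (1−ρ)ρ^8/(1−ρ^9) = 0.204762
λ_eff = λ(1 − P_K) = 29.66·(1 − 0.204762) = 29.66·0.795238 = 23.5868 /hr

Final: 23.5868 /hr


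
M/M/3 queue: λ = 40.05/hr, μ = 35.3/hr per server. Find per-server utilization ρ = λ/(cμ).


ρ = λ/(cμ) = 40.05/(3·35.3) = 40.05/105.90 = 0.3782

Final: 0.3782


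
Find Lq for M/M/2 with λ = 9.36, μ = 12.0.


a = λ/μ = 0.7800; ρ = a/2 = 0.3900
P₀ = 0.438849
Lq = P₀·a^c·ρ / (c!·(1−ρ)²) = 0.438849·0.60840·0.3900/(2·0.37210)
= 0.13992

Final: 0.13992


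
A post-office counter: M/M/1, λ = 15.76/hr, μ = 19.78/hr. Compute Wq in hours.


ρ = 15.76/19.78 = 0.7968
Wq = ρ/(μ−λ) = 0.7968/(19.78 − 15.76) = 0.7968/4.02 = 0.1982 hr

Final: 0.1982 hr


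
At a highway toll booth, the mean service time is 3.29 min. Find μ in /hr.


μ = 1/(service time) in consistent units.
1 hour = 60 min, so μ = 60/3.29 = 18.2371 per hour

Final: 18.2371 /hr


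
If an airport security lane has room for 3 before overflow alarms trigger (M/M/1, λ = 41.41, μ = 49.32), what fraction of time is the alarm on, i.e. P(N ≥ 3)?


ρ = 41.41/49.32 = 0.8396
P(N ≥ n) = ρ^n = 0.8396^3 = 0.591897

Final: 0.591897


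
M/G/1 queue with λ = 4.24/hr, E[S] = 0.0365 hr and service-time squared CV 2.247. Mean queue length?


ρ = λ·E[S] = 4.24·0.0365 = 0.1548
Lq = ρ²(1+C_s²)/(2(1−ρ)) = 0.02395·(1+2.247)/(2·0.8452)
= 0.02395·3.2470/1.6905 = 0.04600

Final: 0.04600


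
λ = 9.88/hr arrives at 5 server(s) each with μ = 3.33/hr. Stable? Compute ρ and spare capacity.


Total capacity cμ = 5·3.33 = 16.65/hr
ρ = λ/(cμ) = 9.88/16.65 = 0.5934
Stable ⇔ ρ < 1: YES
Spare capacity = cμ − λ = 16.65 − 9.88 = 6.77/hr

Final: ρ = 0.5934; stable; margin = 6.77/hr


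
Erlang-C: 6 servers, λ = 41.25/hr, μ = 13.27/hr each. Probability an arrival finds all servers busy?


a = λ/μ = 3.1085; ρ = a/6 = 0.5181
P₀ = 0.043753 (from M/M/c formula)
C(c,a) = [a^c/(c!(1−ρ))]·P₀ = [902.23190/(720·0.4819)]·0.043753
= 2.60026·0.043753 = 0.113769

Final: 0.113769


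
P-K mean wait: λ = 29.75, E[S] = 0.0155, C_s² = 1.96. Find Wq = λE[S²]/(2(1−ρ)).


ρ = λ·E[S] = 29.75·0.0155 = 0.4611
E[S²] = E[S]²(1+C_s²) = 0.0155²·(1+1.96) = 0.0007111
Wq = λ·E[S²]/(2(1−ρ)) = 29.75·0.0007111/(2·0.5389) = 0.01963 hr

Final: 0.01963 hr


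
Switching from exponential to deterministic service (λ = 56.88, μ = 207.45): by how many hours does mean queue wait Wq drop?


ρ = 56.88/207.45 = 0.2742
Wq(M/M/1) = ρ/(μ−λ) = 0.2742/150.57 = 0.001821 hr
Wq(M/D/1) = ρ/(2(μ−λ)) = 0.0009105 hr
Savings = 0.001821 − 0.0009105 = 0.0009105 hr

Final: 0.0009105 hr


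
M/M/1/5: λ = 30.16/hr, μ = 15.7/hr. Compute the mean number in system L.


ρ = 30.16/15.7 = 1.9210
L = ρ[1 − (K+1)ρ^K + Kρ^(K+1)] / [(1−ρ)(1−ρ^(K+1))]
Numerator: 1.9210·(1 − 6·26.161246 + 5·50.256253) = 183.099614
Denominator: (-0.9210)·(-49.256253) = 45.365951
L = 183.099614/45.365951 = 4.0361

Final: 4.0361


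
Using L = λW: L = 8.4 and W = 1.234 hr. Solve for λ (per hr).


λ = L/W = 8.4/1.234 = 6.8071 /hr

Final: 6.8071 /hr


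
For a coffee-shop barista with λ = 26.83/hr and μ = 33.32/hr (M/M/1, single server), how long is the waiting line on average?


ρ = 26.83/33.32 = 0.8052
Lq = ρ²/(1−ρ) = 0.6484/0.1948 = 3.3288

Final: 3.3288


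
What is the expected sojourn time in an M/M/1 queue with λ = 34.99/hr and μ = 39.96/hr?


W = 1/(μ−λ) = 1/(39.96 − 34.99) = 1/4.97 = 0.2012 hr

Final: 0.2012 hr


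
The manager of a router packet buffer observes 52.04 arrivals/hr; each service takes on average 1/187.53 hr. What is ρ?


ρ = λ/μ = 52.04/187.53 = 0.2775

Final: 0.2775


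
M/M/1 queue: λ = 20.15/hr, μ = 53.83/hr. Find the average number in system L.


ρ = λ/μ = 20.15/53.83 = 0.3743
L = ρ/(1−ρ) = 0.3743/(1 − 0.3743) = 0.3743/0.6257 = 0.5983

Final: 0.5983


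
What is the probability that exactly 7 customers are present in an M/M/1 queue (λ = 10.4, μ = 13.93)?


ρ = 10.4/13.93 = 0.7466
P_n = (1−ρ)·ρ^n = (1 − 0.7466)·0.7466^7 = 0.2534·0.129293 = 0.032764

Final: 0.032764


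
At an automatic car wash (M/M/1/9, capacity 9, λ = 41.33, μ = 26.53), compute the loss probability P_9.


ρ = λ/μ = 41.33/26.53 = 1.5579
P_K = (1−ρ)ρ^K/(1−ρ^(K+1)) = (-0.5579·54.044736)/(1 − 84.194079)
= -30.149344/-83.194079 = 0.362398

Final: 0.362398


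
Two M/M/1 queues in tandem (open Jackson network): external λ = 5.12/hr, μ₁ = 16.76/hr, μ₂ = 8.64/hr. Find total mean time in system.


Each node sees arrival rate λ = 5.12/hr (tandem ⇒ throughput preserved).
W₁ = 1/(μ₁−λ) = 1/(16.76−5.12) = 0.08591 hr
W₂ = 1/(μ₂−λ) = 1/(8.64−5.12) = 0.28409 hr
W_total = W₁ + W₂ = 0.08591 + 0.28409 = 0.37000 hr

Final: 0.37000 hr


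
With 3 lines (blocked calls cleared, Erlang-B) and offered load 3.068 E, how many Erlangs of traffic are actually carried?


B(3,3.068) = 0.354227 (Erlang-B)
Carried load = a(1 − B) = 3.068·(1 − 0.354227) = 3.068·0.645773 = 1.9812 E

Final: 1.9812 Erlangs


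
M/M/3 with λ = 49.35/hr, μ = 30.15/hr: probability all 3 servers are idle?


a = λ/μ = 49.35/30.15 = 1.6368; ρ = a/c = 0.5456
Σ_{k=0}^{2} a^k/k! (terms k=0..2) = 1.00000 + 1.63682 + 1.33958 = 3.97640
Tail: a^3/(3!(1−ρ)) = 4.38530/(6·0.4544) = 1.60848
P₀ = 1/(3.97640 + 1.60848) = 1/5.58488 = 0.179055

Final: 0.179055


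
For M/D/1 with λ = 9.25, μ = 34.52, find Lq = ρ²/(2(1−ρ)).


ρ = 9.25/34.52 = 0.2680
M/D/1: Lq = ρ²/(2(1−ρ)) = 0.07180/(2·0.7320) = 0.04904

Final: 0.04904


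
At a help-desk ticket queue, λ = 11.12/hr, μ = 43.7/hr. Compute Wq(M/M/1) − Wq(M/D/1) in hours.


ρ = 11.12/43.7 = 0.2545
Wq(M/M/1) = ρ/(μ−λ) = 0.2545/32.58 = 0.007810 hr
Wq(M/D/1) = ρ/(2(μ−λ)) = 0.003905 hr
Savings = 0.007810 − 0.003905 = 0.003905 hr

Final: 0.003905 hr


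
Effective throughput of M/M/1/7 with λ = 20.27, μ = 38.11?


ρ = 0.5319; P_K = (1−ρ)ρ^7/(1−ρ^8) = 0.005673
λ_eff = λ(1 − P_K) = 20.27·(1 − 0.005673) = 20.27·0.994327 = 20.1550 /hr

Final: 20.1550 /hr


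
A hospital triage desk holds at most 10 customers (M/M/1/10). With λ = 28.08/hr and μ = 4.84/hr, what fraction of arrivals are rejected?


ρ = λ/μ = 28.08/4.84 = 5.8017
P_K = (1−ρ)ρ^K/(1−ρ^(K+1)) = (-4.8017·43203349.472341)/(1 − 250650837.434575)
= -207447487.962233/-250650836.434575 = 0.827635

Final: 0.827635


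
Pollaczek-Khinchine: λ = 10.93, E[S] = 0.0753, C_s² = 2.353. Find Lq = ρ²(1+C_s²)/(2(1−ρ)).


ρ = λ·E[S] = 10.93·0.0753 = 0.8230
Lq = ρ²(1+C_s²)/(2(1−ρ)) = 0.6774·(1+2.353)/(2·0.1770)
= 0.6774·3.3530/0.3539 = 6.41700

Final: 6.41700


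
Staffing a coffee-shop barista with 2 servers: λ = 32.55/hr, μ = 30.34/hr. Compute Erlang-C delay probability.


a = λ/μ = 1.0728; ρ = a/2 = 0.5364
P₀ = 0.301727 (from M/M/c formula)
C(c,a) = [a^c/(c!(1−ρ))]·P₀ = [1.15099/(2·0.4636)]·0.301727
= 1.24141·0.301727 = 0.374568

Final: 0.374568


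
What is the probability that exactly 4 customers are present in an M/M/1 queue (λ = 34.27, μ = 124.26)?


ρ = 34.27/124.26 = 0.2758
P_n = (1−ρ)·ρ^n = (1 − 0.2758)·0.2758^4 = 0.7242·0.005785 = 0.004190

Final: 0.004190


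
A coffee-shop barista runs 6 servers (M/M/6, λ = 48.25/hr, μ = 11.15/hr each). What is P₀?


a = λ/μ = 48.25/11.15 = 4.3274; ρ = a/c = 0.7212
Σ_{k=0}^{5} a^k/k! (terms k=0..5) = 1.00000 + 4.32735 + 9.36300 + 13.50567 + 14.61095 + 12.64535 = 55.45233
Tail: a^6/(6!(1−ρ)) = 6566.51139/(720·0.2788) = 32.71519
P₀ = 1/(55.45233 + 32.71519) = 1/88.16752 = 0.011342

Final: 0.011342


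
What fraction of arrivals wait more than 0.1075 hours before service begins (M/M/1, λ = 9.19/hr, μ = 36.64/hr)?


ρ = 9.19/36.64 = 0.2508
P(Wq > t) = ρ·e^{−(μ−λ)t} = 0.2508·e^{−2.9509}
= 0.2508·0.052294 = 0.013116

Final: 0.013116


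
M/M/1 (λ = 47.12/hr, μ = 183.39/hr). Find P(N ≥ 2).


ρ = 47.12/183.39 = 0.2569
P(N ≥ n) = ρ^n = 0.2569^2 = 0.066018

Final: 0.066018


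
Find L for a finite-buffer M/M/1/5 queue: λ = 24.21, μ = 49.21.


ρ = 24.21/49.21 = 0.4920
L = ρ[1 − (K+1)ρ^K + Kρ^(K+1)] / [(1−ρ)(1−ρ^(K+1))]
Numerator: 0.4920·(1 − 6·0.028821 + 5·0.014179) = 0.441777
Denominator: (0.5080)·(0.985821) = 0.500823
L = 0.441777/0.500823 = 0.8821

Final: 0.8821


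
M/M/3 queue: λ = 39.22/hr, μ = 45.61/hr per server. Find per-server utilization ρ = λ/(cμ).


ρ = λ/(cμ) = 39.22/(3·45.61) = 39.22/136.83 = 0.2866

Final: 0.2866


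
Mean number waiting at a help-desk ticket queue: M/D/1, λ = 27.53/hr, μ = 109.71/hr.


ρ = 27.53/109.71 = 0.2509
M/D/1: Lq = ρ²/(2(1−ρ)) = 0.06297/(2·0.7491) = 0.04203

Final: 0.04203


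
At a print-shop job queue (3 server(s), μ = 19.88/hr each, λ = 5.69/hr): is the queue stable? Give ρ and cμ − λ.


Total capacity cμ = 3·19.88 = 59.64/hr
ρ = λ/(cμ) = 5.69/59.64 = 0.09541
Stable ⇔ ρ < 1: YES
Spare capacity = cμ − λ = 59.64 − 5.69 = 53.95/hr

Final: ρ = 0.09541; stable; margin = 53.95/hr


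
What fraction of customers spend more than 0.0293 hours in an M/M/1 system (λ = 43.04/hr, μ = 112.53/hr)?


W ~ Exponential(μ−λ) for M/M/1.
μ − λ = 112.53 − 43.04 = 69.4900
P(W > t) = e^{−(μ−λ)t} = e^{−2.0361} = 0.130542

Final: 0.130542


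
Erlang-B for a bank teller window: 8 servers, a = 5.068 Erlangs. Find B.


B(c,a) = (a^c/c!) / Σ_{k=0}^{c} a^k/k!
a^8/8! = 10.793749
Σ terms (k=0..8): 1.00000 + 5.06800 + 12.84231 + 21.69495 + 27.48750 + 27.86133 + 23.53353 + 17.03828 + 10.79375 = 147.319641
B = 10.793749/147.319641 = 0.073268

Final: 0.073268


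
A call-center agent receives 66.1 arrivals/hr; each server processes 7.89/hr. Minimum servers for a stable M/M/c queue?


Stability requires cμ > λ ⇔ c > λ/μ.
λ/μ = 66.1/7.89 = 8.3777
Minimum integer c = ⌊8.3777⌋ + 1 = 9
Check: 9·7.89 = 71.01 > 66.1, while 8·7.89 = 63.12 ≤ 66.1

Final: 9 servers


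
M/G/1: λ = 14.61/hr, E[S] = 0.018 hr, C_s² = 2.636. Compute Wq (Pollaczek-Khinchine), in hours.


ρ = λ·E[S] = 14.61·0.018 = 0.2630
E[S²] = E[S]²(1+C_s²) = 0.018²·(1+2.636) = 0.001178
Wq = λ·E[S²]/(2(1−ρ)) = 14.61·0.001178/(2·0.7370) = 0.01168 hr

Final: 0.01168 hr


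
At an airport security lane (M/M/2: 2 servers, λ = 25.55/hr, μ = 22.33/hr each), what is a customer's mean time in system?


a = 1.1442; ρ = 0.5721; P₀ = 0.272183
Lq = P₀·a^c·ρ/(c!(1−ρ)²) = 0.55670
Wq = Lq/λ = 0.55670/25.55 = 0.02179 hr
W = Wq + 1/μ = 0.02179 + 0.04478 = 0.06657 hr

Final: 0.06657 hr


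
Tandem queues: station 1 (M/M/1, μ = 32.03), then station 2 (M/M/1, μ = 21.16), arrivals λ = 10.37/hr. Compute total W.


Each node sees arrival rate λ = 10.37/hr (tandem ⇒ throughput preserved).
W₁ = 1/(μ₁−λ) = 1/(32.03−10.37) = 0.04617 hr
W₂ = 1/(μ₂−λ) = 1/(21.16−10.37) = 0.09268 hr
W_total = W₁ + W₂ = 0.04617 + 0.09268 = 0.13885 hr

Final: 0.13885 hr


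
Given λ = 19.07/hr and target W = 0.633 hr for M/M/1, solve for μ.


W = 1/(μ−λ) ⇒ μ − λ = 1/W = 1/0.633 = 1.5798
μ = λ + 1/W = 19.07 + 1.5798 = 20.6498 per hr

Final: 20.6498 /hr


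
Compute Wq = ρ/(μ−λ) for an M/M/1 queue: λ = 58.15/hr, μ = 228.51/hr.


ρ = 58.15/228.51 = 0.2545
Wq = ρ/(μ−λ) = 0.2545/(228.51 − 58.15) = 0.2545/170.36 = 0.001494 hr

Final: 0.001494 hr


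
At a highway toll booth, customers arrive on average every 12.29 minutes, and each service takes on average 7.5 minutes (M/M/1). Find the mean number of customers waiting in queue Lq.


λ = 60/12.29 = 4.8820 /hr
μ = 60/7.5 = 8.0000 /hr
ρ = λ/μ = 4.8820/8.0000 = 0.6103
Lq = ρ²/(1−ρ) = 0.3724/0.3897 = 0.9555

Final: 0.9555


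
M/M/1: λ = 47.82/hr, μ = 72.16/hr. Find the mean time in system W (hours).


W = 1/(μ−λ) = 1/(72.16 − 47.82) = 1/24.34 = 0.04108 hr

Final: 0.04108 hr


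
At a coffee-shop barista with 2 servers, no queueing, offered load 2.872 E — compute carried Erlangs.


B(2,2.872) = 0.515770 (Erlang-B)
Carried load = a(1 − B) = 2.872·(1 − 0.515770) = 2.872·0.484230 = 1.3907 E

Final: 1.3907 Erlangs


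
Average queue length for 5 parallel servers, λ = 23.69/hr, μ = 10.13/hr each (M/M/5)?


a = λ/μ = 2.3386; ρ = a/5 = 0.4677
P₀ = 0.094821
Lq = P₀·a^c·ρ / (c!·(1−ρ)²) = 0.094821·69.94845·0.4677/(120·0.28332)
= 0.09124

Final: 0.09124


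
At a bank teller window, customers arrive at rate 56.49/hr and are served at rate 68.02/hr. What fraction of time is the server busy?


ρ = λ/μ = 56.49/68.02 = 0.8305

Final: 0.8305


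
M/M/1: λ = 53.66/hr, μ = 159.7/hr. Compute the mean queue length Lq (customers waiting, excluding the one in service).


ρ = 53.66/159.7 = 0.3360
Lq = ρ²/(1−ρ) = 0.1129/0.6640 = 0.1700

Final: 0.1700


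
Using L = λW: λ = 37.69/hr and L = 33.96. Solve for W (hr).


W = L/λ = 33.96/37.69 = 0.9010 hr

Final: 0.9010 hr


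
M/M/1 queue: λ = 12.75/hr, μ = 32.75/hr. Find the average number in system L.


ρ = λ/μ = 12.75/32.75 = 0.3893
L = ρ/(1−ρ) = 0.3893/(1 − 0.3893) = 0.3893/0.6107 = 0.6375

Final: 0.6375


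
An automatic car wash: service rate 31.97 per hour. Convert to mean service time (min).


Mean service time = 1/μ = 1/31.97 hour = 0.03128 hour
In minutes: 0.03128 × 60 = 1.8768 min

Final: 1.8768 min


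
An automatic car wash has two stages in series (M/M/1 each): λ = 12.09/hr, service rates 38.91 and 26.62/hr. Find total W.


Each node sees arrival rate λ = 12.09/hr (tandem ⇒ throughput preserved).
W₁ = 1/(μ₁−λ) = 1/(38.91−12.09) = 0.03729 hr
W₂ = 1/(μ₂−λ) = 1/(26.62−12.09) = 0.06882 hr
W_total = W₁ + W₂ = 0.03729 + 0.06882 = 0.10611 hr

Final: 0.10611 hr


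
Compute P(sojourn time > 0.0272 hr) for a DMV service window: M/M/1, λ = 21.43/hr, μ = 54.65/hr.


W ~ Exponential(μ−λ) for M/M/1.
μ − λ = 54.65 − 21.43 = 33.2200
P(W > t) = e^{−(μ−λ)t} = e^{−0.9036} = 0.405115

Final: 0.405115


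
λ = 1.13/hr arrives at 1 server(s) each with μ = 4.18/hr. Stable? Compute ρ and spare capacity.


Total capacity cμ = 1·4.18 = 4.18/hr
ρ = λ/(cμ) = 1.13/4.18 = 0.2703
Stable ⇔ ρ < 1: YES
Spare capacity = cμ − λ = 4.18 − 1.13 = 3.05/hr

Final: ρ = 0.2703; stable; margin = 3.05/hr


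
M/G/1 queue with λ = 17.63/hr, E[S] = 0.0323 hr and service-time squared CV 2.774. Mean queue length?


ρ = λ·E[S] = 17.63·0.0323 = 0.5694
Lq = ρ²(1+C_s²)/(2(1−ρ)) = 0.3243·(1+2.774)/(2·0.4306)
= 0.3243·3.7740/0.8611 = 1.42121

Final: 1.42121


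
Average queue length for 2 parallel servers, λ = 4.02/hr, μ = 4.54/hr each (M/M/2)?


a = λ/μ = 0.8855; ρ = a/2 = 0.4427
P₀ = 0.386260
Lq = P₀·a^c·ρ / (c!·(1−ρ)²) = 0.386260·0.78404·0.4427/(2·0.31055)
= 0.21587

Final: 0.21587


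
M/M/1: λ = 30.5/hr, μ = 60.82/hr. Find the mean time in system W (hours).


W = 1/(μ−λ) = 1/(60.82 − 30.5) = 1/30.32 = 0.03298 hr

Final: 0.03298 hr


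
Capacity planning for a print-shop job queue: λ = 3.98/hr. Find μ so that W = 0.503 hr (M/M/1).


W = 1/(μ−λ) ⇒ μ − λ = 1/W = 1/0.503 = 1.9881
μ = λ + 1/W = 3.98 + 1.9881 = 5.9681 per hr

Final: 5.9681 /hr


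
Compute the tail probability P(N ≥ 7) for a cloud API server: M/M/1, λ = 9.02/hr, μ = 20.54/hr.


ρ = 9.02/20.54 = 0.4391
P(N ≥ n) = ρ^n = 0.4391^7 = 0.003150

Final: 0.003150


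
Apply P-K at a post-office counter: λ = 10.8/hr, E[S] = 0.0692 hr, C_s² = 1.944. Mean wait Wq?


ρ = λ·E[S] = 10.8·0.0692 = 0.7474
E[S²] = E[S]²(1+C_s²) = 0.0692²·(1+1.944) = 0.014098
Wq = λ·E[S²]/(2(1−ρ)) = 10.8·0.014098/(2·0.2526) = 0.30133 hr

Final: 0.30133 hr


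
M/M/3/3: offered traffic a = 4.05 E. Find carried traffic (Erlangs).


B(3,4.05) = 0.455195 (Erlang-B)
Carried load = a(1 − B) = 4.05·(1 − 0.455195) = 4.05·0.544805 = 2.2065 E

Final: 2.2065 Erlangs


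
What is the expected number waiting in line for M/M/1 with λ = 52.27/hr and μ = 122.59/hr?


ρ = 52.27/122.59 = 0.4264
Lq = ρ²/(1−ρ) = 0.1818/0.5736 = 0.3169

Final: 0.3169


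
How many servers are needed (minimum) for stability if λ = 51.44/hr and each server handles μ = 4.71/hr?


Stability requires cμ > λ ⇔ c > λ/μ.
λ/μ = 51.44/4.71 = 10.9214
Minimum integer c = ⌊10.9214⌋ + 1 = 11
Check: 11·4.71 = 51.81 > 51.44, while 10·4.71 = 47.10 ≤ 51.44

Final: 11 servers


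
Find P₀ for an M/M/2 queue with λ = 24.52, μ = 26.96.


a = λ/μ = 24.52/26.96 = 0.9095; ρ = a/c = 0.4547
Σ_{k=0}^{1} a^k/k! (terms k=0..1) = 1.00000 + 0.90950 = 1.90950
Tail: a^2/(2!(1−ρ)) = 0.82718/(2·0.5453) = 0.75853
P₀ = 1/(1.90950 + 0.75853) = 1/2.66803 = 0.374809

Final: 0.374809


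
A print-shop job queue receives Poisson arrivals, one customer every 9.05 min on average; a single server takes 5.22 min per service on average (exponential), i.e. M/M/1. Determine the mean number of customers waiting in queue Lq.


λ = 60/9.05 = 6.6298 /hr
μ = 60/5.22 = 11.4943 /hr
ρ = λ/μ = 6.6298/11.4943 = 0.5768
Lq = ρ²/(1−ρ) = 0.3327/0.4232 = 0.7861

Final: 0.7861


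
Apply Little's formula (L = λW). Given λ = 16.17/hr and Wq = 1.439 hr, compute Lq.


Lq = λWq = 16.17·1.439 = 23.2686

Final: 23.2686


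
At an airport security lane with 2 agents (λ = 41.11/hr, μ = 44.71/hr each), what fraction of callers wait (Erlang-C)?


a = λ/μ = 0.9195; ρ = a/2 = 0.4597
P₀ = 0.370106 (from M/M/c formula)
C(c,a) = [a^c/(c!(1−ρ))]·P₀ = [0.84545/(2·0.5403)]·0.370106
= 0.78244·0.370106 = 0.289588

Final: 0.289588


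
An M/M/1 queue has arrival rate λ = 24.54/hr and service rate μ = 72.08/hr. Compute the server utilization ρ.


ρ = λ/μ = 24.54/72.08 = 0.3405

Final: 0.3405


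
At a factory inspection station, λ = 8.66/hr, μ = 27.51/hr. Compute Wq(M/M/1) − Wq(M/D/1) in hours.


ρ = 8.66/27.51 = 0.3148
Wq(M/M/1) = ρ/(μ−λ) = 0.3148/18.85 = 0.01670 hr
Wq(M/D/1) = ρ/(2(μ−λ)) = 0.008350 hr
Savings = 0.01670 − 0.008350 = 0.008350 hr

Final: 0.008350 hr


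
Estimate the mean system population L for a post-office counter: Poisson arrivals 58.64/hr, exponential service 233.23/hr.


ρ = λ/μ = 58.64/233.23 = 0.2514
L = ρ/(1−ρ) = 0.2514/(1 − 0.2514) = 0.2514/0.7486 = 0.3359

Final: 0.3359


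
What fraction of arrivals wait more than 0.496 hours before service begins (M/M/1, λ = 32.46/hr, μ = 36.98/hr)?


ρ = 32.46/36.98 = 0.8778
P(Wq > t) = ρ·e^{−(μ−λ)t} = 0.8778·e^{−2.2419}
= 0.8778·0.106254 = 0.093267

Final: 0.093267


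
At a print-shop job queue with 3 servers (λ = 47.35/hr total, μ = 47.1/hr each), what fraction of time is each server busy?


ρ = λ/(cμ) = 47.35/(3·47.1) = 47.35/141.30 = 0.3351

Final: 0.3351


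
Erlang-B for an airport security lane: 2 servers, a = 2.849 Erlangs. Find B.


B(c,a) = (a^c/c!) / Σ_{k=0}^{c} a^k/k!
a^2/2! = 4.058401
Σ terms (k=0..2): 1.00000 + 2.84900 + 4.05840 = 7.907401
B = 4.058401/7.907401 = 0.513241

Final: 0.513241


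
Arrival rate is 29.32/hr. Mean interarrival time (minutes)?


Mean interarrival time = 1/λ = 1/29.32 hour = 0.03411 hour
In minutes: 0.03411 × 60 = 2.0464 min

Final: 2.0464 min


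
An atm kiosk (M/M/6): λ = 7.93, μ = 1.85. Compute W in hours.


a = 4.2865; ρ = 0.7144; P₀ = 0.011920
Lq = P₀·a^c·ρ/(c!(1−ρ)²) = 0.89955
Wq = Lq/λ = 0.89955/7.93 = 0.11344 hr
W = Wq + 1/μ = 0.11344 + 0.54054 = 0.65398 hr

Final: 0.65398 hr


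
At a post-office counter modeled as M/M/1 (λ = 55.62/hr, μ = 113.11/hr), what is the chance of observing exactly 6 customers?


ρ = 55.62/113.11 = 0.4917
P_n = (1−ρ)·ρ^n = (1 − 0.4917)·0.4917^6 = 0.5083·0.014138 = 0.007186

Final: 0.007186


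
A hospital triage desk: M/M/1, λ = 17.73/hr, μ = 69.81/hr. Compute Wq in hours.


ρ = 17.73/69.81 = 0.2540
Wq = ρ/(μ−λ) = 0.2540/(69.81 − 17.73) = 0.2540/52.08 = 0.004877 hr

Final: 0.004877 hr


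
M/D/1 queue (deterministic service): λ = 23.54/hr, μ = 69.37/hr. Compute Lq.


ρ = 23.54/69.37 = 0.3393
M/D/1: Lq = ρ²/(2(1−ρ)) = 0.1152/(2·0.6607) = 0.08715

Final: 0.08715


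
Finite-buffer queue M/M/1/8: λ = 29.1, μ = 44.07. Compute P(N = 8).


ρ = λ/μ = 29.1/44.07 = 0.6603
P_K = (1−ρ)ρ^K/(1−ρ^(K+1)) = (0.3397·0.036141)/(1 − 0.023864)
= 0.012277/0.976136 = 0.012577

Final: 0.012577


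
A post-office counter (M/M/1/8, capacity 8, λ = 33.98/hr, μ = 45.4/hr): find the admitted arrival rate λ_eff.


ρ = 0.7485; P_K = (1−ρ)ρ^8/(1−ρ^9) = 0.026742
λ_eff = λ(1 − P_K) = 33.98·(1 − 0.026742) = 33.98·0.973258 = 33.0713 /hr

Final: 33.0713 /hr


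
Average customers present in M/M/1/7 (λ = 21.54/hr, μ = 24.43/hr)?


ρ = 21.54/24.43 = 0.8817
L = ρ[1 − (K+1)ρ^K + Kρ^(K+1)] / [(1−ρ)(1−ρ^(K+1))]
Numerator: 0.8817·(1 − 8·0.414243 + 7·0.365240) = 0.214016
Denominator: (0.1183)·(0.634760) = 0.075090
L = 0.214016/0.075090 = 2.8501

Final: 2.8501


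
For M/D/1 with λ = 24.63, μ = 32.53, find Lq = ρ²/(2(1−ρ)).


ρ = 24.63/32.53 = 0.7571
M/D/1: Lq = ρ²/(2(1−ρ)) = 0.5733/(2·0.2429) = 1.18029

Final: 1.18029


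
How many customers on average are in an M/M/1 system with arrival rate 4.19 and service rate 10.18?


ρ = λ/μ = 4.19/10.18 = 0.4116
L = ρ/(1−ρ) = 0.4116/(1 − 0.4116) = 0.4116/0.5884 = 0.6995

Final: 0.6995


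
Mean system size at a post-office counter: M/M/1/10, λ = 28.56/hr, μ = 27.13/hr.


ρ = 28.56/27.13 = 1.0527
L = ρ[1 − (K+1)ρ^K + Kρ^(K+1)] / [(1−ρ)(1−ρ^(K+1))]
Numerator: 1.0527·(1 − 11·1.671414 + 10·1.759513) = 0.220621
Denominator: (-0.05271)·(-0.759513) = 0.040033
L = 0.220621/0.040033 = 5.5109

Final: 5.5109


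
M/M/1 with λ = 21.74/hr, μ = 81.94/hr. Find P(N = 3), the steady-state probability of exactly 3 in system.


ρ = 21.74/81.94 = 0.2653
P_n = (1−ρ)·ρ^n = (1 − 0.2653)·0.2653^3 = 0.7347·0.018676 = 0.013721

Final: 0.013721


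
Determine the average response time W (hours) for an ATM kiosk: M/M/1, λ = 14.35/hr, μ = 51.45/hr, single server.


W = 1/(μ−λ) = 1/(51.45 − 14.35) = 1/37.10 = 0.02695 hr

Final: 0.02695 hr


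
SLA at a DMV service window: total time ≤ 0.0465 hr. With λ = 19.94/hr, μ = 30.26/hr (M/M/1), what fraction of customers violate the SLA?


W ~ Exponential(μ−λ) for M/M/1.
μ − λ = 30.26 − 19.94 = 10.3200
P(W > t) = e^{−(μ−λ)t} = e^{−0.4799} = 0.618858

Final: 0.618858


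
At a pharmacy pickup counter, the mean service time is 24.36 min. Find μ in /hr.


μ = 1/(service time) in consistent units.
1 hour = 60 min, so μ = 60/24.36 = 2.4631 per hour

Final: 2.4631 /hr


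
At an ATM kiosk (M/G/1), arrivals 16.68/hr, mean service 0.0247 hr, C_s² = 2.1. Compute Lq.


ρ = λ·E[S] = 16.68·0.0247 = 0.4120
Lq = ρ²(1+C_s²)/(2(1−ρ)) = 0.1697·(1+2.1)/(2·0.5880)
= 0.1697·3.1000/1.1760 = 0.44744

Final: 0.44744


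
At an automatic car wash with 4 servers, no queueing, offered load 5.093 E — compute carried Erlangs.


B(4,5.093) = 0.405619 (Erlang-B)
Carried load = a(1 − B) = 5.093·(1 − 0.405619) = 5.093·0.594381 = 3.0272 E

Final: 3.0272 Erlangs


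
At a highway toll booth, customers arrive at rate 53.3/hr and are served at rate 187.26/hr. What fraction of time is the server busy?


ρ = λ/μ = 53.3/187.26 = 0.2846

Final: 0.2846


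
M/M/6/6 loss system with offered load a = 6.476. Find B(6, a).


B(c,a) = (a^c/c!) / Σ_{k=0}^{c} a^k/k!
a^6/6! = 102.449194
Σ terms (k=0..6): 1.00000 + 6.47600 + 20.96929 + 45.26570 + 73.28517 + 94.91896 + 102.44919 = 344.364314
B = 102.449194/344.364314 = 0.297502

Final: 0.297502


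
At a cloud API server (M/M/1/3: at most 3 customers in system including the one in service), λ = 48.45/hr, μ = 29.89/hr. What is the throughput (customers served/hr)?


ρ = 1.6209; P_K = (1−ρ)ρ^3/(1−ρ^4) = 0.447964
λ_eff = λ(1 − P_K) = 48.45·(1 − 0.447964) = 48.45·0.552036 = 26.7461 /hr

Final: 26.7461 /hr


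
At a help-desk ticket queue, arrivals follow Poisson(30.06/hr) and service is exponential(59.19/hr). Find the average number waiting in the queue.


ρ = 30.06/59.19 = 0.5079
Lq = ρ²/(1−ρ) = 0.2579/0.4921 = 0.5241

Final: 0.5241


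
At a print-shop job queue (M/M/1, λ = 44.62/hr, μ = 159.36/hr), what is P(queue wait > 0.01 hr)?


ρ = 44.62/159.36 = 0.2800
P(Wq > t) = ρ·e^{−(μ−λ)t} = 0.2800·e^{−1.1474}
= 0.2800·0.317461 = 0.088888

Final: 0.088888


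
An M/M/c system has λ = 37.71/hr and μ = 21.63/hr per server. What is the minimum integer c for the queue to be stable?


Stability requires cμ > λ ⇔ c > λ/μ.
λ/μ = 37.71/21.63 = 1.7434
Minimum integer c = ⌊1.7434⌋ + 1 = 2
Check: 2·21.63 = 43.26 > 37.71, while 1·21.63 = 21.63 ≤ 37.71

Final: 2 servers


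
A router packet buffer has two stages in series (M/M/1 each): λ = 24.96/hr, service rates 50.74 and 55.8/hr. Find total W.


Each node sees arrival rate λ = 24.96/hr (tandem ⇒ throughput preserved).
W₁ = 1/(μ₁−λ) = 1/(50.74−24.96) = 0.03879 hr
W₂ = 1/(μ₂−λ) = 1/(55.8−24.96) = 0.03243 hr
W_total = W₁ + W₂ = 0.03879 + 0.03243 = 0.07122 hr

Final: 0.07122 hr


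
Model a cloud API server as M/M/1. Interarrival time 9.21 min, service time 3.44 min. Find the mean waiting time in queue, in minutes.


λ = 60/9.21 = 6.5147 /hr
μ = 60/3.44 = 17.4419 /hr
ρ = λ/μ = 6.5147/17.4419 = 0.3735
Wq = ρ/(μ−λ) = 0.3735/(17.4419−6.5147) = 0.03418 hr
In minutes: 0.03418·60 = 2.051 min

Final: 2.051 min


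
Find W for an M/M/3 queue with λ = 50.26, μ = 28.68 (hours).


a = 1.7524; ρ = 0.5841; P₀ = 0.155161
Lq = P₀·a^c·ρ/(c!(1−ρ)²) = 0.47012
Wq = Lq/λ = 0.47012/50.26 = 0.009354 hr
W = Wq + 1/μ = 0.009354 + 0.03487 = 0.04422 hr

Final: 0.04422 hr


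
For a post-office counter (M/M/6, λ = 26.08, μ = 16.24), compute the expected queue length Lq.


a = λ/μ = 1.6059; ρ = a/6 = 0.2677
P₀ = 0.200630
Lq = P₀·a^c·ρ / (c!·(1−ρ)²) = 0.200630·17.15258·0.2677/(720·0.53633)
= 0.002385

Final: 0.002385


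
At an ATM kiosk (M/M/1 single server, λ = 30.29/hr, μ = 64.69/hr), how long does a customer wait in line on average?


ρ = 30.29/64.69 = 0.4682
Wq = ρ/(μ−λ) = 0.4682/(64.69 − 30.29) = 0.4682/34.40 = 0.01361 hr

Final: 0.01361 hr


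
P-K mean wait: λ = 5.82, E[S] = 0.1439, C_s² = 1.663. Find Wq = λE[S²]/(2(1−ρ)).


ρ = λ·E[S] = 5.82·0.1439 = 0.8375
E[S²] = E[S]²(1+C_s²) = 0.1439²·(1+1.663) = 0.055143
Wq = λ·E[S²]/(2(1−ρ)) = 5.82·0.055143/(2·0.1625) = 0.98748 hr

Final: 0.98748 hr


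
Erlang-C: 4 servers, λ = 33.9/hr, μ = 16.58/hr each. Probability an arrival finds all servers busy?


a = λ/μ = 2.0446; ρ = a/4 = 0.5112
P₀ = 0.124237 (from M/M/c formula)
C(c,a) = [a^c/(c!(1−ρ))]·P₀ = [17.47675/(24·0.4888)]·0.124237
= 1.48964·0.124237 = 0.185068

Final: 0.185068


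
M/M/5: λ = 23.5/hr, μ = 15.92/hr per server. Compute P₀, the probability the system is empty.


a = λ/μ = 23.5/15.92 = 1.4761; ρ = a/c = 0.2952
Σ_{k=0}^{4} a^k/k! (terms k=0..4) = 1.00000 + 1.47613 + 1.08948 + 0.53607 + 0.19783 = 4.29951
Tail: a^5/(5!(1−ρ)) = 7.00848/(120·0.7048) = 0.08287
P₀ = 1/(4.29951 + 0.08287) = 1/4.38238 = 0.228186

Final: 0.228186


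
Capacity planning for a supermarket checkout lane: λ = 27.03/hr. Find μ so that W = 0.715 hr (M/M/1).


W = 1/(μ−λ) ⇒ μ − λ = 1/W = 1/0.715 = 1.3986
μ = λ + 1/W = 27.03 + 1.3986 = 28.4286 per hr

Final: 28.4286 /hr


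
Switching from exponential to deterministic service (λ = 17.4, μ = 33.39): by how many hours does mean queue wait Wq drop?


ρ = 17.4/33.39 = 0.5211
Wq(M/M/1) = ρ/(μ−λ) = 0.5211/15.99 = 0.03259 hr
Wq(M/D/1) = ρ/(2(μ−λ)) = 0.01630 hr
Savings = 0.03259 − 0.01630 = 0.01630 hr

Final: 0.01630 hr


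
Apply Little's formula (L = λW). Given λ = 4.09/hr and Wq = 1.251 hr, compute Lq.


Lq = λWq = 4.09·1.251 = 5.1166

Final: 5.1166


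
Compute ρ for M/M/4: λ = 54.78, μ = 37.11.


ρ = λ/(cμ) = 54.78/(4·37.11) = 54.78/148.44 = 0.3690

Final: 0.3690


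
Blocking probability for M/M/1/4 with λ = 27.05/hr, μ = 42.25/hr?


ρ = λ/μ = 27.05/42.25 = 0.6402
P_K = (1−ρ)ρ^K/(1−ρ^(K+1)) = (0.3598·0.168020)/(1 − 0.107573)
= 0.060448/0.892427 = 0.067734

Final: 0.067734


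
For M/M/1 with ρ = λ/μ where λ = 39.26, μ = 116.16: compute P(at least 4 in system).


ρ = 39.26/116.16 = 0.3380
P(N ≥ n) = ρ^n = 0.3380^4 = 0.013049

Final: 0.013049


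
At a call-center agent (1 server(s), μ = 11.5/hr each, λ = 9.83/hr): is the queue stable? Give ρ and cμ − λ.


Total capacity cμ = 1·11.5 = 11.50/hr
ρ = λ/(cμ) = 9.83/11.50 = 0.8548
Stable ⇔ ρ < 1: YES
Spare capacity = cμ − λ = 11.50 − 9.83 = 1.67/hr

Final: ρ = 0.8548; stable; margin = 1.67/hr


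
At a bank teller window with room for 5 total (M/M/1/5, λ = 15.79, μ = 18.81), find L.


ρ = 15.79/18.81 = 0.8394
L = ρ[1 − (K+1)ρ^K + Kρ^(K+1)] / [(1−ρ)(1−ρ^(K+1))]
Numerator: 0.8394·(1 − 6·0.416837 + 5·0.349913) = 0.208636
Denominator: (0.1606)·(0.650087) = 0.104373
L = 0.208636/0.104373 = 1.9989

Final: 1.9989


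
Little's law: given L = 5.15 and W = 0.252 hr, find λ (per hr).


λ = L/W = 5.15/0.252 = 20.4365 /hr

Final: 20.4365 /hr


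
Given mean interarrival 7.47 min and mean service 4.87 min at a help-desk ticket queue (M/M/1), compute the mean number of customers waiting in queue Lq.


λ = 60/7.47 = 8.0321 /hr
μ = 60/4.87 = 12.3203 /hr
ρ = λ/μ = 8.0321/12.3203 = 0.6519
Lq = ρ²/(1−ρ) = 0.4250/0.3481 = 1.2211

Final: 1.2211
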